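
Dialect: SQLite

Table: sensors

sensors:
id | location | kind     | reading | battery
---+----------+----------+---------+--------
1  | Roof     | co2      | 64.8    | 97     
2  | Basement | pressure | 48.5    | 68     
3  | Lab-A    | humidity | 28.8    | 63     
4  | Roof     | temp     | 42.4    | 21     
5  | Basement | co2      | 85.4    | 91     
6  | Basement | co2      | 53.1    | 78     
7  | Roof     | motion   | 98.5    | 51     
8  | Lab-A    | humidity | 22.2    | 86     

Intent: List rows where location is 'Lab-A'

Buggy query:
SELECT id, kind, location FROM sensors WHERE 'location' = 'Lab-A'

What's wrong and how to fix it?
Bug: 'location' in single quotes is a string literal, not the column; the comparison is literal-vs-literal and never true

Fix: Reference the column as location without single quotes

Corrected query:
SELECT id, kind, location FROM sensors WHERE location = 'Lab-A'

Result:
id | kind     | location
---+----------+---------
3  | humidity | Lab-A   
8  | humidity | Lab-A   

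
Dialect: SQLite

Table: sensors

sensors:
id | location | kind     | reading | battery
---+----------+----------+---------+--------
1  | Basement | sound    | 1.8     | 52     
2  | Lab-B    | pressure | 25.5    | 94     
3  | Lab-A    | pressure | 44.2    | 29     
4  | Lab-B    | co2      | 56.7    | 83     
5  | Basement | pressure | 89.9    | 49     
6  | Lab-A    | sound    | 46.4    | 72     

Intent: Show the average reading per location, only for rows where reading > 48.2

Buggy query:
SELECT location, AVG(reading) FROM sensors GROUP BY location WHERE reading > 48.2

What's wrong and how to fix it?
Bug: Row-level WHERE must come before GROUP BY in the clause order

Fix: Place WHERE between FROM and GROUP BY

Corrected query:
SELECT location, AVG(reading) FROM sensors WHERE reading > 48.2 GROUP BY location

Result:
location | AVG(reading)
---------+-------------
Basement | 89.9        
Lab-B    | 56.7        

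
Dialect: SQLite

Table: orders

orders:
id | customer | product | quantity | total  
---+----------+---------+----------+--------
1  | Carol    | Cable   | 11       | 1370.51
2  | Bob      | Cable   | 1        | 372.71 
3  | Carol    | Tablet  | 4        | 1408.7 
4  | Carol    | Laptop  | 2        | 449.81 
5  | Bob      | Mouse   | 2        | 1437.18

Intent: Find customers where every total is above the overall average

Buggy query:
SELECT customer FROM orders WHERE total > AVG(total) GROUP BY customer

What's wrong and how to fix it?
Bug: AVG() is an aggregate; it can't sit directly in WHERE

Fix: Compute the overall average in a scalar subquery and compare each group's MIN against it in HAVING

Corrected query:
SELECT customer FROM orders GROUP BY customer HAVING MIN(total) > (SELECT AVG(total) FROM orders)

Result:
(no rows)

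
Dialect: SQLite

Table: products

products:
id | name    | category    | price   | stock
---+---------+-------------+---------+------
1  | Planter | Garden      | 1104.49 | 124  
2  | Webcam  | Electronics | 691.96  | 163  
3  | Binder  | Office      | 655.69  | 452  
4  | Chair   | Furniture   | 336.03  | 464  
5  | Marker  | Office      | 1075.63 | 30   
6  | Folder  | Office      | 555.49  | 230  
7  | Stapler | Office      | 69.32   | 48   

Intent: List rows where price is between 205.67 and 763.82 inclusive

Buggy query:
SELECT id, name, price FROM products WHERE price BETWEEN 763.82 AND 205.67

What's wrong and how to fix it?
Bug: The bounds are reversed; BETWEEN a AND b requires a <= b to match anything

Fix: Write BETWEEN 205.67 AND 763.82

Corrected query:
SELECT id, name, price FROM products WHERE price BETWEEN 205.67 AND 763.82

Result:
id | name   | price 
---+--------+-------
2  | Webcam | 691.96
3  | Binder | 655.69
4  | Chair  | 336.03
6  | Folder | 555.49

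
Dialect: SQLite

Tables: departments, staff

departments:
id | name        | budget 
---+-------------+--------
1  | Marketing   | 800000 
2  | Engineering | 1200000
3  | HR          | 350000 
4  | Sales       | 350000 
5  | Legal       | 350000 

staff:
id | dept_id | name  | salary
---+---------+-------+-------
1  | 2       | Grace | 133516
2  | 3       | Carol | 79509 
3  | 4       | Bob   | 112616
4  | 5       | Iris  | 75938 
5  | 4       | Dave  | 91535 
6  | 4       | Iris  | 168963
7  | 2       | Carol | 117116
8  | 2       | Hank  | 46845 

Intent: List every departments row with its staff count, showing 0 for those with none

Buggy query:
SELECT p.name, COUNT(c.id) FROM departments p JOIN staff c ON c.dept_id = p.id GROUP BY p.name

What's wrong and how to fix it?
Bug: An inner join excludes parents with zero children

Fix: Use LEFT JOIN so parents without children still appear (COUNT(c.id) gives 0)

Corrected query:
SELECT p.name, COUNT(c.id) FROM departments p LEFT JOIN staff c ON c.dept_id = p.id GROUP BY p.name

Result:
name        | COUNT(c.id)
------------+------------
Engineering | 3          
HR          | 1          
Legal       | 1          
Marketing   | 0          
Sales       | 3          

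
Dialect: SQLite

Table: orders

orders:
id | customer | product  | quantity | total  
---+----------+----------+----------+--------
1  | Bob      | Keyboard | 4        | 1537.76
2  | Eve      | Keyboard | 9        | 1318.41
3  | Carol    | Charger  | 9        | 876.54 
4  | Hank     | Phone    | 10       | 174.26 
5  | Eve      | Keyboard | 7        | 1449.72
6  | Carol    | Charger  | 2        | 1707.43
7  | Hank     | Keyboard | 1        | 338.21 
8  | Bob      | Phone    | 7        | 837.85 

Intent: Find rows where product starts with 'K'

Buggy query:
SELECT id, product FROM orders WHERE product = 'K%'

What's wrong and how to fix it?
Bug: '=' compares the literal string including the % character; pattern matching needs LIKE

Fix: Replace '=' with LIKE so 'K%' is treated as a pattern

Corrected query:
SELECT id, product FROM orders WHERE product LIKE 'K%'

Result:
id | product 
---+---------
1  | Keyboard
2  | Keyboard
5  | Keyboard
7  | Keyboard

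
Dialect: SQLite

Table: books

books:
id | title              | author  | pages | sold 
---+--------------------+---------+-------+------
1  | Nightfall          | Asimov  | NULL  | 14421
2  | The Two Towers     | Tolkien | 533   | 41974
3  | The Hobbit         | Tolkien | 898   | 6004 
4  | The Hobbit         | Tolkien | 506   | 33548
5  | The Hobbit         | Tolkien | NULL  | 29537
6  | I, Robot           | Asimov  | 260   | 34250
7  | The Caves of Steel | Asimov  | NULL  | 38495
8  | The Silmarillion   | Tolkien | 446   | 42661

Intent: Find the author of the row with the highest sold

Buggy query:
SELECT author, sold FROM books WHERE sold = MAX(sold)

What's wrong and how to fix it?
Bug: WHERE is evaluated per row; an aggregate over the whole table isn't defined there

Fix: Wrap MAX in a scalar subquery so WHERE compares against a single value

Corrected query:
SELECT author, sold FROM books WHERE sold = (SELECT MAX(sold) FROM books)

Result:
author  | sold 
--------+------
Tolkien | 42661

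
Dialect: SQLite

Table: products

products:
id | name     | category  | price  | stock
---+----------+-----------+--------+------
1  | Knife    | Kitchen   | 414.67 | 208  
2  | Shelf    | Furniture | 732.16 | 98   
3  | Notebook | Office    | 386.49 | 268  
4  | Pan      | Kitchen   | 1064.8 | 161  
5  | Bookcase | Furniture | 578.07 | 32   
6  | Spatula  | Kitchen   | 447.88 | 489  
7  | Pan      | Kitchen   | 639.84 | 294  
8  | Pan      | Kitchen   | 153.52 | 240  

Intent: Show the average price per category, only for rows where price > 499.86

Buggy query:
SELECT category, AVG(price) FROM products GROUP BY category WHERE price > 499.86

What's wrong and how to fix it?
Bug: Row-level WHERE must come before GROUP BY in the clause order

Fix: Place WHERE between FROM and GROUP BY

Corrected query:
SELECT category, AVG(price) FROM products WHERE price > 499.86 GROUP BY category

Result:
category  | AVG(price)
----------+-----------
Furniture | 655.115   
Kitchen   | 852.32    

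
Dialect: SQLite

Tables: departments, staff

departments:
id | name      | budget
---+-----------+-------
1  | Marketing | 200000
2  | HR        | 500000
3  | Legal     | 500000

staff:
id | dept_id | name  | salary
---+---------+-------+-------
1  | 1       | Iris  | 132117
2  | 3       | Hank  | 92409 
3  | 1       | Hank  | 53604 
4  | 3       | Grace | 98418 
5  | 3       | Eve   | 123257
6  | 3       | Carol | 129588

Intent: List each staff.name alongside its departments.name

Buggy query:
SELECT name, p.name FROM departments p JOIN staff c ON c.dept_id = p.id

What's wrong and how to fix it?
Bug: 'name' exists in both joined tables, so the database can't tell which one is meant

Fix: Prefix ambiguous columns with the table alias

Corrected query:
SELECT c.name, p.name FROM departments p JOIN staff c ON c.dept_id = p.id

Result:
name  | name     
------+----------
Iris  | Marketing
Hank  | Legal    
Hank  | Marketing
Grace | Legal    
Eve   | Legal    
Carol | Legal    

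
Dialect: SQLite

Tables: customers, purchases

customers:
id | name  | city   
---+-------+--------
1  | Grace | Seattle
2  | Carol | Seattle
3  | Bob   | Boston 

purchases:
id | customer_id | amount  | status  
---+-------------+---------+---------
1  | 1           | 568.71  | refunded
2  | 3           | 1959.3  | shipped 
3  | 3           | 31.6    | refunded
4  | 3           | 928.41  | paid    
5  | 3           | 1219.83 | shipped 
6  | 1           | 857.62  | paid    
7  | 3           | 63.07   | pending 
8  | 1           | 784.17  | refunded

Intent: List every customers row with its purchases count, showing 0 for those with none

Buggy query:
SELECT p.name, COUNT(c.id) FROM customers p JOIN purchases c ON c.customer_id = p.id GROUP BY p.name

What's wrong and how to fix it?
Bug: INNER JOIN drops customers rows that have no matching purchases rows

Fix: Use LEFT JOIN so parents without children still appear (COUNT(c.id) gives 0)

Corrected query:
SELECT p.name, COUNT(c.id) FROM customers p LEFT JOIN purchases c ON c.customer_id = p.id GROUP BY p.name

Result:
name  | COUNT(c.id)
------+------------
Bob   | 5          
Carol | 0          
Grace | 3          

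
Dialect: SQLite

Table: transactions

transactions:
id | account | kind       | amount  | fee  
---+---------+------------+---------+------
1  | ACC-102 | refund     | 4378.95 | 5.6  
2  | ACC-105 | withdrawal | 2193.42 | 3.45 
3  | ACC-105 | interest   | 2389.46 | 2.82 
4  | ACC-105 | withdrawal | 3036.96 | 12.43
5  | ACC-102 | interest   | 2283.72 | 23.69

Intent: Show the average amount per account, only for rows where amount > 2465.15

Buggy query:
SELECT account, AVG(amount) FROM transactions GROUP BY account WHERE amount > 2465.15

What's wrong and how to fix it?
Bug: WHERE cannot follow GROUP BY

Fix: Place WHERE between FROM and GROUP BY

Corrected query:
SELECT account, AVG(amount) FROM transactions WHERE amount > 2465.15 GROUP BY account

Result:
account | AVG(amount)
--------+------------
ACC-102 | 4378.95    
ACC-105 | 3036.96    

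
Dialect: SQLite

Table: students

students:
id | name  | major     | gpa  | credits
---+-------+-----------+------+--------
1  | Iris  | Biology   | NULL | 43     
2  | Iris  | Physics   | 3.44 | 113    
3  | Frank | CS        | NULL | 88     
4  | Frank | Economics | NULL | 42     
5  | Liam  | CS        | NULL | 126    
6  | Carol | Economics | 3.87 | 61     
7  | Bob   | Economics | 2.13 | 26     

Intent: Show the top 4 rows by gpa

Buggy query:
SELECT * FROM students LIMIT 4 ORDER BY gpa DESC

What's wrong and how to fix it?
Bug: LIMIT must come after ORDER BY

Fix: Sort with ORDER BY, then apply LIMIT

Corrected query:
SELECT * FROM students ORDER BY gpa DESC LIMIT 4

Result:
id | name  | major     | gpa  | credits
---+-------+-----------+------+--------
6  | Carol | Economics | 3.87 | 61     
2  | Iris  | Physics   | 3.44 | 113    
7  | Bob   | Economics | 2.13 | 26     
1  | Iris  | Biology   | NULL | 43     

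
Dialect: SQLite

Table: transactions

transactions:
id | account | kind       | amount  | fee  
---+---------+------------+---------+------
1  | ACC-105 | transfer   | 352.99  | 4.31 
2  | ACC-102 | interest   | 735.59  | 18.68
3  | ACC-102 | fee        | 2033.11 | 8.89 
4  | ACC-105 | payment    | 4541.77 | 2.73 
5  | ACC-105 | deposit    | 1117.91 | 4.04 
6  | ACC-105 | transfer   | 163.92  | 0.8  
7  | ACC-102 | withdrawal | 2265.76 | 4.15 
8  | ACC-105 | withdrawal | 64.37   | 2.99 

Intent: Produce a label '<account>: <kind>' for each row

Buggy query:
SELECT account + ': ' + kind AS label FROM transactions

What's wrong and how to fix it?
Bug: SQLite uses || for string concatenation; + coerces text to numbers (yielding 0)

Fix: Replace + with || to concatenate text

Corrected query:
SELECT account || ': ' || kind AS label FROM transactions

Result:
label              
-------------------
ACC-105: transfer  
ACC-102: interest  
ACC-102: fee       
ACC-105: payment   
ACC-105: deposit   
ACC-105: transfer  
ACC-102: withdrawal
ACC-105: withdrawal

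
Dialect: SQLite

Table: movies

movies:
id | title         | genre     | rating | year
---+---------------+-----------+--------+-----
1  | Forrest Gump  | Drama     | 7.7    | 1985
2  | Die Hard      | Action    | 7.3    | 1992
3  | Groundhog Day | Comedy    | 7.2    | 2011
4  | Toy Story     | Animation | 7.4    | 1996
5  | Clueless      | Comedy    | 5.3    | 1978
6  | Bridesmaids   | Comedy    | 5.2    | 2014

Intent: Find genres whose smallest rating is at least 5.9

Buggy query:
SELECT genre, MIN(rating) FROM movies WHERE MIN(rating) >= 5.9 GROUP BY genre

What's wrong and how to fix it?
Bug: MIN() in WHERE is a misuse of aggregate

Fix: Use HAVING for the per-group MIN condition

Corrected query:
SELECT genre, MIN(rating) FROM movies GROUP BY genre HAVING MIN(rating) >= 5.9

Result:
genre     | MIN(rating)
----------+------------
Action    | 7.3        
Animation | 7.4        
Drama     | 7.7        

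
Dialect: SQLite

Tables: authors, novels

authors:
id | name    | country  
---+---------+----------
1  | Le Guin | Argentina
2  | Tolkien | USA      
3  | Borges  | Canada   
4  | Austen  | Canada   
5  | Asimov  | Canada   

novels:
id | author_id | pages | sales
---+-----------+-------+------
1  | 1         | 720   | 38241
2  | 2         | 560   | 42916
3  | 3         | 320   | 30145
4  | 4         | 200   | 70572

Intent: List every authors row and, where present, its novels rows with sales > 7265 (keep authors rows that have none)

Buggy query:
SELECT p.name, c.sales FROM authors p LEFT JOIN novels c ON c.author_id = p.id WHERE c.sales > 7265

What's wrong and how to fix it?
Bug: Filtering c.sales in WHERE discards the NULL rows produced by LEFT JOIN, turning it into an inner join

Fix: Move the right-table condition into the ON clause so unmatched parents are kept

Corrected query:
SELECT p.name, c.sales FROM authors p LEFT JOIN novels c ON c.author_id = p.id AND c.sales > 7265

Result:
name    | sales
--------+------
Le Guin | 38241
Tolkien | 42916
Borges  | 30145
Austen  | 70572
Asimov  | NULL 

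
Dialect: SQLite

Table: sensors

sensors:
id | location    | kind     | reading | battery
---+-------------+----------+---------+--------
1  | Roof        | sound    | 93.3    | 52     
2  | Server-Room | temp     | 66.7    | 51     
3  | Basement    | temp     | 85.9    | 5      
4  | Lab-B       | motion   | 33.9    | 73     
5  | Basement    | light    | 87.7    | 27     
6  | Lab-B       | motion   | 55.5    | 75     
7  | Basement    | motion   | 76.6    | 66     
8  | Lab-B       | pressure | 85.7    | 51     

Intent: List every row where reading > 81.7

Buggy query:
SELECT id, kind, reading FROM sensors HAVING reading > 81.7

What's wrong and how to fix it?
Bug: This is a non-aggregate query (no GROUP BY, no aggregates), so in SQLite the HAVING clause is invalid here; a row-level condition belongs in WHERE

Fix: Use WHERE for row-level filtering

Corrected query:
SELECT id, kind, reading FROM sensors WHERE reading > 81.7

Result:
id | kind     | reading
---+----------+--------
1  | sound    | 93.3   
3  | temp     | 85.9   
5  | light    | 87.7   
8  | pressure | 85.7   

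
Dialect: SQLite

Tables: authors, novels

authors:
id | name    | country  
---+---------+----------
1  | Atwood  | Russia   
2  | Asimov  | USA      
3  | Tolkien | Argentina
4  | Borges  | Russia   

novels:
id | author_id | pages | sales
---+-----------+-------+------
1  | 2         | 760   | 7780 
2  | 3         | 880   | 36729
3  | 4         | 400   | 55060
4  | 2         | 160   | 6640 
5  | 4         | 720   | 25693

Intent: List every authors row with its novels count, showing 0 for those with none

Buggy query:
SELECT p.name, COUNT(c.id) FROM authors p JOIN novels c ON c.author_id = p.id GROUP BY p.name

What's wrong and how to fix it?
Bug: An inner join excludes parents with zero children

Fix: Switch to LEFT JOIN to retain unmatched parent rows

Corrected query:
SELECT p.name, COUNT(c.id) FROM authors p LEFT JOIN novels c ON c.author_id = p.id GROUP BY p.name

Result:
name    | COUNT(c.id)
--------+------------
Asimov  | 2          
Atwood  | 0          
Borges  | 2          
Tolkien | 1          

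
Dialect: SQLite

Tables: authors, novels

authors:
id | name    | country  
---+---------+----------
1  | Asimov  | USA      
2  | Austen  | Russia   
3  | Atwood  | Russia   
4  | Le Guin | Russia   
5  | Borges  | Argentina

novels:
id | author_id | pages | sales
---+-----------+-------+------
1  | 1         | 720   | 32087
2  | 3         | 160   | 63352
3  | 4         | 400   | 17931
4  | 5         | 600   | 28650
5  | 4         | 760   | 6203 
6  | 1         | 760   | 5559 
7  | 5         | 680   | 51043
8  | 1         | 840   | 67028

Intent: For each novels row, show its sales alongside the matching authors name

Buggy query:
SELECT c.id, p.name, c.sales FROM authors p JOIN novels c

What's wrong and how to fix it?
Bug: Missing join condition: each novels row is matched to all authors rows instead of just its own

Fix: Specify the join condition linking the foreign key to the parent id

Corrected query:
SELECT c.id, p.name, c.sales FROM authors p JOIN novels c ON c.author_id = p.id

Result:
id | name    | sales
---+---------+------
1  | Asimov  | 32087
2  | Atwood  | 63352
3  | Le Guin | 17931
4  | Borges  | 28650
5  | Le Guin | 6203 
6  | Asimov  | 5559 
7  | Borges  | 51043
8  | Asimov  | 67028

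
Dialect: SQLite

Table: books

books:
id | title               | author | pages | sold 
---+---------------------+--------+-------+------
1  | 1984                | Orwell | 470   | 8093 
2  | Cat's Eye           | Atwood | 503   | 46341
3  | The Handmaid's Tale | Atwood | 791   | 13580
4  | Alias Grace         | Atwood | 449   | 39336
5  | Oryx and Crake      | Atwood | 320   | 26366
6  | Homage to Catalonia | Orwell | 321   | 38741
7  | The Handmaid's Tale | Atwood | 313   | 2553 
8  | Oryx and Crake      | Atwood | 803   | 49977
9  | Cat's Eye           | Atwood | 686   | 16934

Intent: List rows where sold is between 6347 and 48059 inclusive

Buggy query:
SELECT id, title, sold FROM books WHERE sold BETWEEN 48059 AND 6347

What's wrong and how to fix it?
Bug: The bounds are reversed; BETWEEN a AND b requires a <= b to match anything

Fix: Swap the bounds so the smaller value comes first

Corrected query:
SELECT id, title, sold FROM books WHERE sold BETWEEN 6347 AND 48059

Result:
id | title               | sold 
---+---------------------+------
1  | 1984                | 8093 
2  | Cat's Eye           | 46341
3  | The Handmaid's Tale | 13580
4  | Alias Grace         | 39336
5  | Oryx and Crake      | 26366
6  | Homage to Catalonia | 38741
9  | Cat's Eye           | 16934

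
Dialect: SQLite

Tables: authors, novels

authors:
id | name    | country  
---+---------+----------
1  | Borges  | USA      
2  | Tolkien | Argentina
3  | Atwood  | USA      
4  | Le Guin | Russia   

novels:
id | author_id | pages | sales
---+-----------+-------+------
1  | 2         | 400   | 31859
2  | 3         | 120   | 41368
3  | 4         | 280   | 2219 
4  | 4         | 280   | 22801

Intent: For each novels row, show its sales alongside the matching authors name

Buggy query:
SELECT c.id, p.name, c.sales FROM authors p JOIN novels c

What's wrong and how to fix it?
Bug: JOIN with no ON clause produces a cartesian product; every novels row pairs with every authors row

Fix: Specify the join condition linking the foreign key to the parent id

Corrected query:
SELECT c.id, p.name, c.sales FROM authors p JOIN novels c ON c.author_id = p.id

Result:
id | name    | sales
---+---------+------
1  | Tolkien | 31859
2  | Atwood  | 41368
3  | Le Guin | 2219 
4  | Le Guin | 22801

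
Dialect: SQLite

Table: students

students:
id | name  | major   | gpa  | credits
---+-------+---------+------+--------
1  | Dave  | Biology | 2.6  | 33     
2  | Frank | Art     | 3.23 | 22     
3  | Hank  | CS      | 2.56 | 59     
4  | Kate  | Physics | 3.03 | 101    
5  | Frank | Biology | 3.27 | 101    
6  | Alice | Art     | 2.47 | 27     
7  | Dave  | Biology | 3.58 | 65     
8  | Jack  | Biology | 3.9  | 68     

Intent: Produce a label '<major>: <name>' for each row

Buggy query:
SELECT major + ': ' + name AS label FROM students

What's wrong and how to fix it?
Bug: '+' is numeric addition; on text columns SQLite converts them to 0 instead of concatenating

Fix: Use the || operator for string concatenation

Corrected query:
SELECT major || ': ' || name AS label FROM students

Result:
label         
--------------
Biology: Dave 
Art: Frank    
CS: Hank      
Physics: Kate 
Biology: Frank
Art: Alice    
Biology: Dave 
Biology: Jack 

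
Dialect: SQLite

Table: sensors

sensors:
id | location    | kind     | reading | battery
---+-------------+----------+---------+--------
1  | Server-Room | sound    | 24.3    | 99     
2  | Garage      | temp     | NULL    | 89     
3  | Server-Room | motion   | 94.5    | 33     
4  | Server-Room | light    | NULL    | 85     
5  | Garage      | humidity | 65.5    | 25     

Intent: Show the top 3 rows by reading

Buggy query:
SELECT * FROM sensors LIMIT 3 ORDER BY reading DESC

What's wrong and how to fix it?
Bug: LIMIT must come after ORDER BY

Fix: Sort with ORDER BY, then apply LIMIT

Corrected query:
SELECT * FROM sensors ORDER BY reading DESC LIMIT 3

Result:
id | location    | kind     | reading | battery
---+-------------+----------+---------+--------
3  | Server-Room | motion   | 94.5    | 33     
5  | Garage      | humidity | 65.5    | 25     
1  | Server-Room | sound    | 24.3    | 99     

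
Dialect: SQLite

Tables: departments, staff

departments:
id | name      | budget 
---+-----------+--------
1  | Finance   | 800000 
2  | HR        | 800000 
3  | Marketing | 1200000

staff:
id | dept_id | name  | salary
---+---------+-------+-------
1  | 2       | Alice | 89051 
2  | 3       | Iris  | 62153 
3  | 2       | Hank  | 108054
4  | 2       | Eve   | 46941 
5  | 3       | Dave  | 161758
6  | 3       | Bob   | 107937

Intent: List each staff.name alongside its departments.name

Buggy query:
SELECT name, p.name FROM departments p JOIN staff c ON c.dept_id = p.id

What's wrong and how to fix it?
Bug: Both tables have a 'name' column; the unqualified reference is ambiguous

Fix: Prefix ambiguous columns with the table alias

Corrected query:
SELECT c.name, p.name FROM departments p JOIN staff c ON c.dept_id = p.id

Result:
name  | name     
------+----------
Alice | HR       
Iris  | Marketing
Hank  | HR       
Eve   | HR       
Dave  | Marketing
Bob   | Marketing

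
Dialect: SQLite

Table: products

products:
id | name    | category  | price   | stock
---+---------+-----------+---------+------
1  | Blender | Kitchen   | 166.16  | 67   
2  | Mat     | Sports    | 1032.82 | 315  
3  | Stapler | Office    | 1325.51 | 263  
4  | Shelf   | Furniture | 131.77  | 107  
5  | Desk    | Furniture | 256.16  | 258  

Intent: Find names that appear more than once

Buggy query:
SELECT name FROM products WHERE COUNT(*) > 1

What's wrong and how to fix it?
Bug: COUNT(*) is an aggregate and cannot be used in WHERE

Fix: Group first, then use HAVING for the count condition

Corrected query:
SELECT name FROM products GROUP BY name HAVING COUNT(*) > 1

Result:
(no rows)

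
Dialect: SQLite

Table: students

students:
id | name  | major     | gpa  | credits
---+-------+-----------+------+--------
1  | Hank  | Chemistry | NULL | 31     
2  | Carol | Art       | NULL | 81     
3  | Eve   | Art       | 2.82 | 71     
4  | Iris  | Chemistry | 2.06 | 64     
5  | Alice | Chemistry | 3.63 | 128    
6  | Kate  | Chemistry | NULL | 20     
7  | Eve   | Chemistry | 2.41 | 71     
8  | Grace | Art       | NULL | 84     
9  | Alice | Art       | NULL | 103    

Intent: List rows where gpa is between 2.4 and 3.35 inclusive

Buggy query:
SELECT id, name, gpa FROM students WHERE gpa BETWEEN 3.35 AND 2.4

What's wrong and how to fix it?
Bug: BETWEEN expects the lower bound first; with 3.35 AND 2.4 the range is empty

Fix: Write BETWEEN 2.4 AND 3.35

Corrected query:
SELECT id, name, gpa FROM students WHERE gpa BETWEEN 2.4 AND 3.35

Result:
id | name | gpa 
---+------+-----
3  | Eve  | 2.82
7  | Eve  | 2.41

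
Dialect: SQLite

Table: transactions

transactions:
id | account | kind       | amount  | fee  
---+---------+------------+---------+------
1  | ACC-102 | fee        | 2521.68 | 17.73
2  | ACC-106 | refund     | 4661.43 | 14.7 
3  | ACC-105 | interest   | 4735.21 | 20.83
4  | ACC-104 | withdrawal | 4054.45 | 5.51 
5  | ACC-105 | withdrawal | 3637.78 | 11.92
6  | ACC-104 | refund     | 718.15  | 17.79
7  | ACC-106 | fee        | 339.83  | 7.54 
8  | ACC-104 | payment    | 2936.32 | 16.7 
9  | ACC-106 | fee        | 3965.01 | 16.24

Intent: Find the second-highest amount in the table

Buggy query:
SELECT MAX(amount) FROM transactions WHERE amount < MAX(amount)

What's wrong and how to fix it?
Bug: The inner MAX is an aggregate inside WHERE, which is not allowed

Fix: Put the inner MAX in a scalar subquery

Corrected query:
SELECT MAX(amount) FROM transactions WHERE amount < (SELECT MAX(amount) FROM transactions)

Result:
MAX(amount)
-----------
4661.43    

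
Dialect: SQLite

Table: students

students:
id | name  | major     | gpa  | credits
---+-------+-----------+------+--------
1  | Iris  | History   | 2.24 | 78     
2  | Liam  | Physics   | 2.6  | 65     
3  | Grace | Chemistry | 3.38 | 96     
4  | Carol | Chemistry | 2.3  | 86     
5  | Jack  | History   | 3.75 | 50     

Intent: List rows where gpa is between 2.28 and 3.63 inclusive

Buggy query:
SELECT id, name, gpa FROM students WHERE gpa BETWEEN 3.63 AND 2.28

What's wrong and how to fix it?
Bug: BETWEEN expects the lower bound first; with 3.63 AND 2.28 the range is empty

Fix: Swap the bounds so the smaller value comes first

Corrected query:
SELECT id, name, gpa FROM students WHERE gpa BETWEEN 2.28 AND 3.63

Result:
id | name  | gpa 
---+-------+-----
2  | Liam  | 2.6 
3  | Grace | 3.38
4  | Carol | 2.3 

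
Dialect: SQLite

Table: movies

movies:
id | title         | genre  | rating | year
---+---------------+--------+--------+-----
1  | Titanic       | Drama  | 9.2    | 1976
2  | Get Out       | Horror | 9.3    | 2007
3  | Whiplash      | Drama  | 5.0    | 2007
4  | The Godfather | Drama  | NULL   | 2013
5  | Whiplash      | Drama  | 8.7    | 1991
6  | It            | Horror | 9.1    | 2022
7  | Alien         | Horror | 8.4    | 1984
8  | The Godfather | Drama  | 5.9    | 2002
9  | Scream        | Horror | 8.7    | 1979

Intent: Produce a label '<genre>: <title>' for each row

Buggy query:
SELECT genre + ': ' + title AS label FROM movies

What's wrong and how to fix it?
Bug: '+' is numeric addition; on text columns SQLite converts them to 0 instead of concatenating

Fix: Replace + with || to concatenate text

Corrected query:
SELECT genre || ': ' || title AS label FROM movies

Result:
label               
--------------------
Drama: Titanic      
Horror: Get Out     
Drama: Whiplash     
Drama: The Godfather
Drama: Whiplash     
Horror: It          
Horror: Alien       
Drama: The Godfather
Horror: Scream      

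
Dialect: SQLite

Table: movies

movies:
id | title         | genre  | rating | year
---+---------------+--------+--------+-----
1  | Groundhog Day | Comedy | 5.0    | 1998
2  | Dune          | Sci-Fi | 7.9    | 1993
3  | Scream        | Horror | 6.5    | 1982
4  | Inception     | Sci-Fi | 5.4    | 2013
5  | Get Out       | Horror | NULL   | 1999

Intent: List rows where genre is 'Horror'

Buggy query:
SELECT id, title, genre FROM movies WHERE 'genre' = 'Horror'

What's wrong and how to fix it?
Bug: 'genre' in single quotes is a string literal, not the column; the comparison is literal-vs-literal and never true

Fix: Reference the column as genre without single quotes

Corrected query:
SELECT id, title, genre FROM movies WHERE genre = 'Horror'

Result:
id | title   | genre 
---+---------+-------
3  | Scream  | Horror
5  | Get Out | Horror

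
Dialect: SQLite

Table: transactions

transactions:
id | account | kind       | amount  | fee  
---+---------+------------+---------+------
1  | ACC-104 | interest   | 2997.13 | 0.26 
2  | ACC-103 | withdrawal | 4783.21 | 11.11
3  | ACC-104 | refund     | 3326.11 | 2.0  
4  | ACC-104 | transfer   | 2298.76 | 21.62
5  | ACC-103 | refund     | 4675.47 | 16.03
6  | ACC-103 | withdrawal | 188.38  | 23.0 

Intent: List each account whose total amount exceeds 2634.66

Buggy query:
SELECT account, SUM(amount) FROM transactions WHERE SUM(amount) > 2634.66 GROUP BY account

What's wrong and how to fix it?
Bug: SUM(amount) is an aggregate, but WHERE filters rows before aggregation

Fix: Move the aggregate condition to a HAVING clause

Corrected query:
SELECT account, SUM(amount) FROM transactions GROUP BY account HAVING SUM(amount) > 2634.66

Result:
account | SUM(amount)
--------+------------
ACC-103 | 9647.06    
ACC-104 | 8622       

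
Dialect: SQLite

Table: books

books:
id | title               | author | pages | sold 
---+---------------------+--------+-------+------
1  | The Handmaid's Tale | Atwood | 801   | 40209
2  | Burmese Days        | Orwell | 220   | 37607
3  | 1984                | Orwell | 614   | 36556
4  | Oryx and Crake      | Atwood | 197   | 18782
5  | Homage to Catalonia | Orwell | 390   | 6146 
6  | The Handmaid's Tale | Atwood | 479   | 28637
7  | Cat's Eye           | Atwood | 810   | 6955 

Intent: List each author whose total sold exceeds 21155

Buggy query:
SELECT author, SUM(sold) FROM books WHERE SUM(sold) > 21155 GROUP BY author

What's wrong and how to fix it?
Bug: Aggregate functions cannot appear in a WHERE clause

Fix: Move the aggregate condition to a HAVING clause

Corrected query:
SELECT author, SUM(sold) FROM books GROUP BY author HAVING SUM(sold) > 21155

Result:
author | SUM(sold)
-------+----------
Atwood | 94583    
Orwell | 80309    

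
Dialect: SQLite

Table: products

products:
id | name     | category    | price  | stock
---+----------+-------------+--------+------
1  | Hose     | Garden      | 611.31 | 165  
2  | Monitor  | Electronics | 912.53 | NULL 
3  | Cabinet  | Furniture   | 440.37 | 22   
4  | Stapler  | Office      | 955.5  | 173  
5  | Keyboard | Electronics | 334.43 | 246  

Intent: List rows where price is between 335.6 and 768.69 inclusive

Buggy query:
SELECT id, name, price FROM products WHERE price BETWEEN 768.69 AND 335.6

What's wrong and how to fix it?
Bug: The bounds are reversed; BETWEEN a AND b requires a <= b to match anything

Fix: Write BETWEEN 335.6 AND 768.69

Corrected query:
SELECT id, name, price FROM products WHERE price BETWEEN 335.6 AND 768.69

Result:
id | name    | price 
---+---------+-------
1  | Hose    | 611.31
3  | Cabinet | 440.37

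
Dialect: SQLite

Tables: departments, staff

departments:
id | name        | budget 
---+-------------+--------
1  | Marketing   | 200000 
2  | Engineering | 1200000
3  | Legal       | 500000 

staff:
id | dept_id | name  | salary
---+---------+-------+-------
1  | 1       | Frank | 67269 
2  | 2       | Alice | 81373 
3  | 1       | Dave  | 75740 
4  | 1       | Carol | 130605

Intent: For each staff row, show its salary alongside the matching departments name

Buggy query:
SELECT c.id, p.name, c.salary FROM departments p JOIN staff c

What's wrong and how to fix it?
Bug: Missing join condition: each staff row is matched to all departments rows instead of just its own

Fix: Add ON c.dept_id = p.id to the JOIN

Corrected query:
SELECT c.id, p.name, c.salary FROM departments p JOIN staff c ON c.dept_id = p.id

Result:
id | name        | salary
---+-------------+-------
1  | Marketing   | 67269 
2  | Engineering | 81373 
3  | Marketing   | 75740 
4  | Marketing   | 130605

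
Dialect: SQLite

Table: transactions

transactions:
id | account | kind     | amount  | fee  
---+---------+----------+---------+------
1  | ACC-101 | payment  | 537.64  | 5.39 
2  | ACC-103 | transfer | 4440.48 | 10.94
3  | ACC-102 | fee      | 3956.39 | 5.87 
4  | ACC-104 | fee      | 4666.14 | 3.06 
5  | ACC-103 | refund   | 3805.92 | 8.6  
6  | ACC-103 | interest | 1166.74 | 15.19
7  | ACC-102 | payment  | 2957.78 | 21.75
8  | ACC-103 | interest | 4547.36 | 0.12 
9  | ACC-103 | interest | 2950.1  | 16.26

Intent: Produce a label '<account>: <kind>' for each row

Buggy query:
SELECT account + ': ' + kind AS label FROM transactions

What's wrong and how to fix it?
Bug: '+' is numeric addition; on text columns SQLite converts them to 0 instead of concatenating

Fix: Use the || operator for string concatenation

Corrected query:
SELECT account || ': ' || kind AS label FROM transactions

Result:
label            
-----------------
ACC-101: payment 
ACC-103: transfer
ACC-102: fee     
ACC-104: fee     
ACC-103: refund  
ACC-103: interest
ACC-102: payment 
ACC-103: interest
ACC-103: interest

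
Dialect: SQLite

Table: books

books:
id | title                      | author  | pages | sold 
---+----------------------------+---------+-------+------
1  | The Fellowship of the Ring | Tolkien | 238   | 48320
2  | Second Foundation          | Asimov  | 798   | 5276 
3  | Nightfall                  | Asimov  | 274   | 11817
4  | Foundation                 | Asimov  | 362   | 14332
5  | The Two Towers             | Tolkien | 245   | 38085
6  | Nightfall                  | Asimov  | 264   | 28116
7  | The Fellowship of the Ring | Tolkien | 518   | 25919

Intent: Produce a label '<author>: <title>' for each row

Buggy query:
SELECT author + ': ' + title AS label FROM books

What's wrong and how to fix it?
Bug: SQLite uses || for string concatenation; + coerces text to numbers (yielding 0)

Fix: Use the || operator for string concatenation

Corrected query:
SELECT author || ': ' || title AS label FROM books

Result:
label                              
-----------------------------------
Tolkien: The Fellowship of the Ring
Asimov: Second Foundation          
Asimov: Nightfall                  
Asimov: Foundation                 
Tolkien: The Two Towers            
Asimov: Nightfall                  
Tolkien: The Fellowship of the Ring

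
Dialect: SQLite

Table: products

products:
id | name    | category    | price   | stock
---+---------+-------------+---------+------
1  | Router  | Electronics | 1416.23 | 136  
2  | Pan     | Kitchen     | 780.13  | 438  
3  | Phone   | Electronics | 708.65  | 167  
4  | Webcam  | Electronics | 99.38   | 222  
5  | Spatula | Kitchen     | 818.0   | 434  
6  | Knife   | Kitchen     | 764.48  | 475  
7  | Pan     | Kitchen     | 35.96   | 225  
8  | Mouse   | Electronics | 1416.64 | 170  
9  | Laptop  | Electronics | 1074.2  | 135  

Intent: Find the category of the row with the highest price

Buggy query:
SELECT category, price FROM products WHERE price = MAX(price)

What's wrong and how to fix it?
Bug: WHERE is evaluated per row; an aggregate over the whole table isn't defined there

Fix: Use a subquery: WHERE price = (SELECT MAX(price) FROM products)

Corrected query:
SELECT category, price FROM products WHERE price = (SELECT MAX(price) FROM products)

Result:
category    | price  
------------+--------
Electronics | 1416.64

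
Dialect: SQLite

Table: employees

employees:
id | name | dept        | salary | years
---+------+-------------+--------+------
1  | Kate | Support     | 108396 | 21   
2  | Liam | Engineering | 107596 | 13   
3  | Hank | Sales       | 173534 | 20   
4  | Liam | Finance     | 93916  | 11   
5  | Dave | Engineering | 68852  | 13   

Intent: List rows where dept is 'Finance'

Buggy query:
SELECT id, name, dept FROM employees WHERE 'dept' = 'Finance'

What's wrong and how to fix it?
Bug: Single quotes denote string literals in SQL; the column name is being compared as a constant string

Fix: Remove the quotes around the column name (or use double quotes for an identifier)

Corrected query:
SELECT id, name, dept FROM employees WHERE dept = 'Finance'

Result:
id | name | dept   
---+------+--------
4  | Liam | Finance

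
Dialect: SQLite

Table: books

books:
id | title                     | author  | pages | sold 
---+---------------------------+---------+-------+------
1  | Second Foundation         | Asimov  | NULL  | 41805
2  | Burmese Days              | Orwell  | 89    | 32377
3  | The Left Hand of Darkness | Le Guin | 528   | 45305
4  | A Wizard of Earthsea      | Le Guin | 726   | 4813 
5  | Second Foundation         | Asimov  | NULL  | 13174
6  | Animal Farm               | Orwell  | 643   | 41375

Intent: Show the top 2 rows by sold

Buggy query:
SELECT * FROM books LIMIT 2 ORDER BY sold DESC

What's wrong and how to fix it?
Bug: ORDER BY cannot follow LIMIT; LIMIT is the final clause

Fix: Swap the clauses: ORDER BY first, then LIMIT

Corrected query:
SELECT * FROM books ORDER BY sold DESC LIMIT 2

Result:
id | title                     | author  | pages | sold 
---+---------------------------+---------+-------+------
3  | The Left Hand of Darkness | Le Guin | 528   | 45305
1  | Second Foundation         | Asimov  | NULL  | 41805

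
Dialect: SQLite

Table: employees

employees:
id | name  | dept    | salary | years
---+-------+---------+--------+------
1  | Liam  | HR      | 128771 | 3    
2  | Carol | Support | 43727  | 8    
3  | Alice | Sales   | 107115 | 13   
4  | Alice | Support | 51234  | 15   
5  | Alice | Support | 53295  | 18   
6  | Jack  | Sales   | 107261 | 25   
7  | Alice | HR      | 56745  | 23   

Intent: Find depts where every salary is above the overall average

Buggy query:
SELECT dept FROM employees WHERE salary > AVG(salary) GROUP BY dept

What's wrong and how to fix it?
Bug: WHERE evaluates per row before aggregation, so AVG() is unavailable

Fix: Use a subquery for AVG and a HAVING MIN(...) filter so the condition holds for every row in the group

Corrected query:
SELECT dept FROM employees GROUP BY dept HAVING MIN(salary) > (SELECT AVG(salary) FROM employees)

Result:
dept 
-----
Sales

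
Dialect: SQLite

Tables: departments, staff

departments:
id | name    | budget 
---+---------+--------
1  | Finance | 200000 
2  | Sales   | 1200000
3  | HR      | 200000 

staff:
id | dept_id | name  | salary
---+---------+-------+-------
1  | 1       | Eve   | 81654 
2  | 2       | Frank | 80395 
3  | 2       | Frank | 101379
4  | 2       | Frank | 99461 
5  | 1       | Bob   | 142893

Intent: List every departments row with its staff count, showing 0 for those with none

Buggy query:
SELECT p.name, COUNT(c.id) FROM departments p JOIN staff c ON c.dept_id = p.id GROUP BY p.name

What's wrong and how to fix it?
Bug: INNER JOIN drops departments rows that have no matching staff rows

Fix: Switch to LEFT JOIN to retain unmatched parent rows

Corrected query:
SELECT p.name, COUNT(c.id) FROM departments p LEFT JOIN staff c ON c.dept_id = p.id GROUP BY p.name

Result:
name    | COUNT(c.id)
--------+------------
Finance | 2          
HR      | 0          
Sales   | 3          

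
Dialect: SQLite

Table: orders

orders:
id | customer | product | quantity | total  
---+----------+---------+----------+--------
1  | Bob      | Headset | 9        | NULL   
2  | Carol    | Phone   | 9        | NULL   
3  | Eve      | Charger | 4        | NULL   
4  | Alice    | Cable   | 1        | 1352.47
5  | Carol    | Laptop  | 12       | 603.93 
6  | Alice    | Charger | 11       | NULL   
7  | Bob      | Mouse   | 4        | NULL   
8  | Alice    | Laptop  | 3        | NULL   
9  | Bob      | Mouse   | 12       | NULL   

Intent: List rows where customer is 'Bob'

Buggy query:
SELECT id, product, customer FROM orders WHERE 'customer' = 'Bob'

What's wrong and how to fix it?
Bug: Single quotes denote string literals in SQL; the column name is being compared as a constant string

Fix: Remove the quotes around the column name (or use double quotes for an identifier)

Corrected query:
SELECT id, product, customer FROM orders WHERE customer = 'Bob'

Result:
id | product | customer
---+---------+---------
1  | Headset | Bob     
7  | Mouse   | Bob     
9  | Mouse   | Bob     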